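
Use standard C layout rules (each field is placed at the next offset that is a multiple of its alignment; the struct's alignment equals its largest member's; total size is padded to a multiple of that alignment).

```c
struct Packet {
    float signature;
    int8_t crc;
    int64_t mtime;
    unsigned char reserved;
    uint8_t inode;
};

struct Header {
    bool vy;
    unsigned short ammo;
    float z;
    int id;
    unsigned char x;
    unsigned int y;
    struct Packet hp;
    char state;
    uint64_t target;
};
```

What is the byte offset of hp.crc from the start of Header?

Packet: 0..4  signature  (4B, 4-aligned); 4..5  crc  (1B, 1-aligned); 5..8  -- padding (3B); 8..16  mtime  (8B, 8-aligned); 16..17  reserved  (1B, 1-aligned); 17..18  inode  (1B, 1-aligned); 18..24  -- tail padding (6B); sizeof = 24, alignof = 8
0..1  vy  (1B, 1-aligned)
1..2  -- padding (1B)
2..4  ammo  (2B, 2-aligned)
4..8  z  (4B, 4-aligned)
8..12  id  (4B, 4-aligned)
12..13  x  (1B, 1-aligned)
13..16  -- padding (3B)
16..20  y  (4B, 4-aligned)
20..24  -- padding (4B)
24..48  hp  (24B, 8-aligned)
within Packet: crc at 4
24 + 4 = 28

28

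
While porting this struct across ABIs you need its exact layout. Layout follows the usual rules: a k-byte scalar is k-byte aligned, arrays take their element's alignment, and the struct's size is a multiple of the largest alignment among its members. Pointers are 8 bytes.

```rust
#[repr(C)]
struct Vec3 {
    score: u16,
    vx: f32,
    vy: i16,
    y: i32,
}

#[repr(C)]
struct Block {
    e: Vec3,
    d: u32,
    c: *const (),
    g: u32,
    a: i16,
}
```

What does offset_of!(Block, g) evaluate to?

Vec3: 0..2  score  (2B, 2-aligned); 2..4  -- padding (2B); 4..8  vx  (4B, 4-aligned); 8..10  vy  (2B, 2-aligned); 10..12  -- padding (2B); 12..16  y  (4B, 4-aligned); sizeof = 16, alignof = 4
0..16  e  (16B, 4-aligned)
16..20  d  (4B, 4-aligned)
20..24  -- padding (4B)
24..32  c  (8B, 8-aligned)
32..36  g  (4B, 4-aligned)

32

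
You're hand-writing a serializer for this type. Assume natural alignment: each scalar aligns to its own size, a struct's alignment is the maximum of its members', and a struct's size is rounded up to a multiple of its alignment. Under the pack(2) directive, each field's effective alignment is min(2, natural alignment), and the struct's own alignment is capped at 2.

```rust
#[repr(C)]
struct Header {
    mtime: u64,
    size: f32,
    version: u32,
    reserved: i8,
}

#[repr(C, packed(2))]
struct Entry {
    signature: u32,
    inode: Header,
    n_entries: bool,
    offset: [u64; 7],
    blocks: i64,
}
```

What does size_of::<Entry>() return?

Header: 0..8  mtime  (8B, 8-aligned); 8..12  size  (4B, 4-aligned); 12..16  version  (4B, 4-aligned); 16..17  reserved  (1B, 1-aligned); 17..24  -- tail padding (7B); sizeof = 24, alignof = 8
0..4  signature  (4B, 2-aligned)
4..28  inode  (24B, 2-aligned)
28..29  n_entries  (1B, 1-aligned)
29..30  -- padding (1B)
30..86  offset  (56B, 2-aligned)
86..94  blocks  (8B, 2-aligned)
sizeof = 94, alignof = 2

94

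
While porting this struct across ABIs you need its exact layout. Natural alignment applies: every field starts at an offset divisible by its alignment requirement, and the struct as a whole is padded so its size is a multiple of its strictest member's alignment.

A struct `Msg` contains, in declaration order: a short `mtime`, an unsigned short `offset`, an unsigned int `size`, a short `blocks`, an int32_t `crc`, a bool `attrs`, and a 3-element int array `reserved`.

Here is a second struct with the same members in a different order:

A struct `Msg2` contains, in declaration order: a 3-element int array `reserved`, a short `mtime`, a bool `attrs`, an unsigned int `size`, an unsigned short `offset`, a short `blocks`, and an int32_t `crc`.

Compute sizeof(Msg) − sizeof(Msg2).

4

@0: mtime [2B, align 2] → 2
@2: offset [2B, align 2] → 4
@4: size [4B, align 4] → 8
@8: blocks [2B, align 2] → 10
+2 pad (align 4)
@12: crc [4B, align 4] → 16
@16: attrs [1B, align 1] → 17
+3 pad (align 4)
@20: reserved [12B, align 4] → 32
size 32, align 4
— Msg2 —
@0: reserved [12B, align 4] → 12
@12: mtime [2B, align 2] → 14
@14: attrs [1B, align 1] → 15
+1 pad (align 4)
@16: size [4B, align 4] → 20
@20: offset [2B, align 2] → 22
@22: blocks [2B, align 2] → 24
@24: crc [4B, align 4] → 28
size 28, align 4
32 − 28 = 4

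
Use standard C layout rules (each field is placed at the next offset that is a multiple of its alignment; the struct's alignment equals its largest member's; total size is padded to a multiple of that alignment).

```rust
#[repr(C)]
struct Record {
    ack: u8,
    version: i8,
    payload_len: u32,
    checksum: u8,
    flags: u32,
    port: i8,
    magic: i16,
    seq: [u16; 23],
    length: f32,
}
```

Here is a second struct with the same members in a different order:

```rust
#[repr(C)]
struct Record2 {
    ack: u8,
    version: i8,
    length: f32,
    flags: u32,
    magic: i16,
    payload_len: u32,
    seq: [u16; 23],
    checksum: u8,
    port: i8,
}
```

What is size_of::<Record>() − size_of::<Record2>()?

4

0..1  ack  (1B, 1-aligned)
1..2  version  (1B, 1-aligned)
2..4  -- padding (2B)
4..8  payload_len  (4B, 4-aligned)
8..9  checksum  (1B, 1-aligned)
9..12  -- padding (3B)
12..16  flags  (4B, 4-aligned)
16..17  port  (1B, 1-aligned)
17..18  -- padding (1B)
18..20  magic  (2B, 2-aligned)
20..66  seq  (46B, 2-aligned)
66..68  -- padding (2B)
68..72  length  (4B, 4-aligned)
sizeof = 72, alignof = 4
— Record2 —
0..1  ack  (1B, 1-aligned)
1..2  version  (1B, 1-aligned)
2..4  -- padding (2B)
4..8  length  (4B, 4-aligned)
8..12  flags  (4B, 4-aligned)
12..14  magic  (2B, 2-aligned)
14..16  -- padding (2B)
16..20  payload_len  (4B, 4-aligned)
20..66  seq  (46B, 2-aligned)
66..67  checksum  (1B, 1-aligned)
67..68  port  (1B, 1-aligned)
sizeof = 68, alignof = 4
72 − 68 = 4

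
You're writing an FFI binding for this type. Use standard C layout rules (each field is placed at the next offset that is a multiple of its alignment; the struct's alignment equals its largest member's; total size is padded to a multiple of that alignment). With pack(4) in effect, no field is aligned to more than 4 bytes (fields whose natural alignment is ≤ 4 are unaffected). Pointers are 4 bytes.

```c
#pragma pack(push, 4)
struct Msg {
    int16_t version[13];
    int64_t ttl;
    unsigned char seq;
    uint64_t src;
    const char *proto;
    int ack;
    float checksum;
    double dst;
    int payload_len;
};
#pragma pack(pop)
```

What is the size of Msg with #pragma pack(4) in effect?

@0: version [26B, align 2] → 26
+2 pad (align 4)
@28: ttl [8B, align 4] → 36
@36: seq [1B, align 1] → 37
+3 pad (align 4)
@40: src [8B, align 4] → 48
@48: proto [4B, align 4] → 52
@52: ack [4B, align 4] → 56
@56: checksum [4B, align 4] → 60
@60: dst [8B, align 4] → 68
@68: payload_len [4B, align 4] → 72
size 72, align 4

72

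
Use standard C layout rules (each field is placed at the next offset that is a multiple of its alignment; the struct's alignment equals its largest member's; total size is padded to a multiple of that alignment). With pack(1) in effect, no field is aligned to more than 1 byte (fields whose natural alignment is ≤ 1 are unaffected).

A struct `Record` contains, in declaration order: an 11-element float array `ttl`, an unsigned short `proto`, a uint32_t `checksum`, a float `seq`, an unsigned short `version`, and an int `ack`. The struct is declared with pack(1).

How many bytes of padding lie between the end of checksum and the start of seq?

ttl at 0 (size 44, align 1) → ends 44
proto at 44 (size 2, align 1) → ends 46
checksum at 46 (size 4, align 1) → ends 50
seq at 50 (size 4, align 1) → ends 54

0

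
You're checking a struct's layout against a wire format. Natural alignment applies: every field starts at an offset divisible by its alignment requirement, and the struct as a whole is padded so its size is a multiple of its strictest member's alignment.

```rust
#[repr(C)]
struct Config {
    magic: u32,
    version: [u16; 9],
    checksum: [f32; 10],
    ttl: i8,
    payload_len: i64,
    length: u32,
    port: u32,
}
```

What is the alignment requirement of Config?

8

member alignments: magic=4, version=2, checksum=4, ttl=1, payload_len=8, length=4, port=4
max = 8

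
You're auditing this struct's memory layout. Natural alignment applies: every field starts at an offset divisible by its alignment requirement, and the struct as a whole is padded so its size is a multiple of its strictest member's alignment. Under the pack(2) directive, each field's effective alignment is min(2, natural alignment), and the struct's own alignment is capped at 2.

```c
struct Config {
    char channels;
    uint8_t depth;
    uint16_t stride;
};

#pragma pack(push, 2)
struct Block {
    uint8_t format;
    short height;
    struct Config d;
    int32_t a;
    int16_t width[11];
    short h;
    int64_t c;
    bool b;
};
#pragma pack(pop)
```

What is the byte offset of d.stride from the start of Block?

6

Config: 0..1  channels  (1B, 1-aligned); 1..2  depth  (1B, 1-aligned); 2..4  stride  (2B, 2-aligned); sizeof = 4, alignof = 2
0..1  format  (1B, 1-aligned)
1..2  -- padding (1B)
2..4  height  (2B, 2-aligned)
4..8  d  (4B, 2-aligned)
within Config: stride at 2
4 + 2 = 6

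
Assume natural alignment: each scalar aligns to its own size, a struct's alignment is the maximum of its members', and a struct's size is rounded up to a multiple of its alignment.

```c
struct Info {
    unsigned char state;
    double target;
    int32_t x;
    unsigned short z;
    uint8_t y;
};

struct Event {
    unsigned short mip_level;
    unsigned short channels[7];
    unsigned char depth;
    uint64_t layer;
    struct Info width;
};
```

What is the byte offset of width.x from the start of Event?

48

Info: @0: state [1B, align 1] → 1; +7 pad (align 8); @8: target [8B, align 8] → 16; @16: x [4B, align 4] → 20; @20: z [2B, align 2] → 22; @22: y [1B, align 1] → 23; +1 tail pad (align 8); size 24, align 8
@0: mip_level [2B, align 2] → 2
@2: channels [14B, align 2] → 16
@16: depth [1B, align 1] → 17
+7 pad (align 8)
@24: layer [8B, align 8] → 32
@32: width [24B, align 8] → 56
within Info: x at 16
32 + 16 = 48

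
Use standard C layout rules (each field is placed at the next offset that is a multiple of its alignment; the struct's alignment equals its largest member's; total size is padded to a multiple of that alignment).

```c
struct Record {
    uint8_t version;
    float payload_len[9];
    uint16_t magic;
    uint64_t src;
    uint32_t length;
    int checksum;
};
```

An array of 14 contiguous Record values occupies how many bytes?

896

0..1  version  (1B, 1-aligned)
1..4  -- padding (3B)
4..40  payload_len  (36B, 4-aligned)
40..42  magic  (2B, 2-aligned)
42..48  -- padding (6B)
48..56  src  (8B, 8-aligned)
56..60  length  (4B, 4-aligned)
60..64  checksum  (4B, 4-aligned)
sizeof = 64, alignof = 8
array of 14: 14 × 64 = 896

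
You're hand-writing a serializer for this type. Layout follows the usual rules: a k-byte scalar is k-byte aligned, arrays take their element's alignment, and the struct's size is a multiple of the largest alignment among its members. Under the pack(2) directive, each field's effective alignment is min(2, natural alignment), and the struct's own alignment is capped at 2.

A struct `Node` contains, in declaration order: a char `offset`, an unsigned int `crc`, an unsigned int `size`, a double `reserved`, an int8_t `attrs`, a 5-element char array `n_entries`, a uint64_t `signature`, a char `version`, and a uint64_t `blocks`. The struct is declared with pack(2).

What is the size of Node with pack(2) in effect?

0..1  offset  (1B, 1-aligned)
1..2  -- padding (1B)
2..6  crc  (4B, 2-aligned)
6..10  size  (4B, 2-aligned)
10..18  reserved  (8B, 2-aligned)
18..19  attrs  (1B, 1-aligned)
19..24  n_entries  (5B, 1-aligned)
24..32  signature  (8B, 2-aligned)
32..33  version  (1B, 1-aligned)
33..34  -- padding (1B)
34..42  blocks  (8B, 2-aligned)
sizeof = 42, alignof = 2

42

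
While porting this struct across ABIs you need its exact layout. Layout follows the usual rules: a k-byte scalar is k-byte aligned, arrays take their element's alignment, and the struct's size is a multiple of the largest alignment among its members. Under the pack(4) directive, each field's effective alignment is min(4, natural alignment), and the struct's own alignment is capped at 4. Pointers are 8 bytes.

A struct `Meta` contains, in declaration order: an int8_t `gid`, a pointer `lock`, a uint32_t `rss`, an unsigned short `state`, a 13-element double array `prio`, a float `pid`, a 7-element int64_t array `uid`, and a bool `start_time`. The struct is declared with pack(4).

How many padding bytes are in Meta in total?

gid at 0 (size 1, align 1) → ends 1
pad 3 to align 4 for lock
lock at 4 (size 8, align 4) → ends 12
rss at 12 (size 4, align 4) → ends 16
state at 16 (size 2, align 2) → ends 18
pad 2 to align 4 for prio
prio at 20 (size 104, align 4) → ends 124
pid at 124 (size 4, align 4) → ends 128
uid at 128 (size 56, align 4) → ends 184
start_time at 184 (size 1, align 1) → ends 185
tail pad 3 to reach multiple of 4
total 188 bytes, alignment 4
data bytes 180, size 188 → padding 8

8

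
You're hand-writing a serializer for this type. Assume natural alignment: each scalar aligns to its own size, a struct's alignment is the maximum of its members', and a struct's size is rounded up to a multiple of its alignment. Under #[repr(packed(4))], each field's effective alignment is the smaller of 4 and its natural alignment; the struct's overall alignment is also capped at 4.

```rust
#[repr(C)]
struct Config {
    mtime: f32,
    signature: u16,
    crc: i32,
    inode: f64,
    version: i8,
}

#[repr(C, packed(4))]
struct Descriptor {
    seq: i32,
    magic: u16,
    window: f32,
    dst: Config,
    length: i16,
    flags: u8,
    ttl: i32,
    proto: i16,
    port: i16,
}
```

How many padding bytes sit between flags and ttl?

1

Config: mtime at 0 (size 4, align 4) → ends 4; signature at 4 (size 2, align 2) → ends 6; pad 2 to align 4 for crc; crc at 8 (size 4, align 4) → ends 12; pad 4 to align 8 for inode; inode at 16 (size 8, align 8) → ends 24; version at 24 (size 1, align 1) → ends 25; tail pad 7 to reach multiple of 8; total 32 bytes, alignment 8
seq at 0 (size 4, align 4) → ends 4
magic at 4 (size 2, align 2) → ends 6
pad 2 to align 4 for window
window at 8 (size 4, align 4) → ends 12
dst at 12 (size 32, align 4) → ends 44
length at 44 (size 2, align 2) → ends 46
flags at 46 (size 1, align 1) → ends 47
pad 1 to align 4 for ttl
ttl at 48 (size 4, align 4) → ends 52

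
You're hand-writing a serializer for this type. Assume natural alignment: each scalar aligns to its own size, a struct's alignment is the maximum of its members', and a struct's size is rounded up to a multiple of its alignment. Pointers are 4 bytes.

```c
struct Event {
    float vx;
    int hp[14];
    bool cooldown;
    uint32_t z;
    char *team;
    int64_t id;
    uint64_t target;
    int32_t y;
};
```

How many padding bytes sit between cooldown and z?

3

@0: vx [4B, align 4] → 4
@4: hp [56B, align 4] → 60
@60: cooldown [1B, align 1] → 61
+3 pad (align 4)
@64: z [4B, align 4] → 68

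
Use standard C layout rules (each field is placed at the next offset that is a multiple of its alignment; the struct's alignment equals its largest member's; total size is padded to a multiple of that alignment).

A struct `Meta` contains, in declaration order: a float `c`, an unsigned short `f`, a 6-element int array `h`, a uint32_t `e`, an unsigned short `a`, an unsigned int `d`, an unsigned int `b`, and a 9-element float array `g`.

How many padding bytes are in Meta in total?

4

c at 0 (size 4, align 4) → ends 4
f at 4 (size 2, align 2) → ends 6
pad 2 to align 4 for h
h at 8 (size 24, align 4) → ends 32
e at 32 (size 4, align 4) → ends 36
a at 36 (size 2, align 2) → ends 38
pad 2 to align 4 for d
d at 40 (size 4, align 4) → ends 44
b at 44 (size 4, align 4) → ends 48
g at 48 (size 36, align 4) → ends 84
total 84 bytes, alignment 4
data bytes 80, size 84 → padding 4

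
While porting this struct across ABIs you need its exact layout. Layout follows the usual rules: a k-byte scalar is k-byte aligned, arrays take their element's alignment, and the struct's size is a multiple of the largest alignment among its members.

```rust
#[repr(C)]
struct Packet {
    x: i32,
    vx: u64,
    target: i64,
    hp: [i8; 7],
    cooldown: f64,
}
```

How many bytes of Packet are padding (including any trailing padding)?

5

0..4  x  (4B, 4-aligned)
4..8  -- padding (4B)
8..16  vx  (8B, 8-aligned)
16..24  target  (8B, 8-aligned)
24..31  hp  (7B, 1-aligned)
31..32  -- padding (1B)
32..40  cooldown  (8B, 8-aligned)
sizeof = 40, alignof = 8
data bytes 35, size 40 → padding 5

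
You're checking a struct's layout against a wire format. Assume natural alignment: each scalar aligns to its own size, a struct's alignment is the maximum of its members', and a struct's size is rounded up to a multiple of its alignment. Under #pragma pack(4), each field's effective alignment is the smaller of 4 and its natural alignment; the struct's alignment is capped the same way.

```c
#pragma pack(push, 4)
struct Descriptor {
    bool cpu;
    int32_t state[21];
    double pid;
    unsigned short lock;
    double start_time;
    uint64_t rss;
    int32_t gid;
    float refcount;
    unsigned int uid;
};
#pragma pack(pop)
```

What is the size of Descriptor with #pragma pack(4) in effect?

128

0..1  cpu  (1B, 1-aligned)
1..4  -- padding (3B)
4..88  state  (84B, 4-aligned)
88..96  pid  (8B, 4-aligned)
96..98  lock  (2B, 2-aligned)
98..100  -- padding (2B)
100..108  start_time  (8B, 4-aligned)
108..116  rss  (8B, 4-aligned)
116..120  gid  (4B, 4-aligned)
120..124  refcount  (4B, 4-aligned)
124..128  uid  (4B, 4-aligned)
sizeof = 128, alignof = 4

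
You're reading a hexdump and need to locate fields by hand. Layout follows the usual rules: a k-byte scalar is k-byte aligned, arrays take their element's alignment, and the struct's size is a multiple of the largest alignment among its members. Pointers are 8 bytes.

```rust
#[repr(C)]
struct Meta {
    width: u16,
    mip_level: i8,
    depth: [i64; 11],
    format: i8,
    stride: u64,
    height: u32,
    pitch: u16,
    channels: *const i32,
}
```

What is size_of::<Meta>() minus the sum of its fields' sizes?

14

0..2  width  (2B, 2-aligned)
2..3  mip_level  (1B, 1-aligned)
3..8  -- padding (5B)
8..96  depth  (88B, 8-aligned)
96..97  format  (1B, 1-aligned)
97..104  -- padding (7B)
104..112  stride  (8B, 8-aligned)
112..116  height  (4B, 4-aligned)
116..118  pitch  (2B, 2-aligned)
118..120  -- padding (2B)
120..128  channels  (8B, 8-aligned)
sizeof = 128, alignof = 8
data bytes 114, size 128 → padding 14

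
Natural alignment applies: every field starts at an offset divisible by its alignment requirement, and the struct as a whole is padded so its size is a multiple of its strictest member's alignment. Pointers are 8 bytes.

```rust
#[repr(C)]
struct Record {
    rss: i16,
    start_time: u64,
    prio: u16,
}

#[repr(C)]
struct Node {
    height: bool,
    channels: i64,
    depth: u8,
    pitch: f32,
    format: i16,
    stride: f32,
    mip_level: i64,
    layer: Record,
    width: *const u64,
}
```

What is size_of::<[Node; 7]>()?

Record: 0..2  rss  (2B, 2-aligned); 2..8  -- padding (6B); 8..16  start_time  (8B, 8-aligned); 16..18  prio  (2B, 2-aligned); 18..24  -- tail padding (6B); sizeof = 24, alignof = 8
0..1  height  (1B, 1-aligned)
1..8  -- padding (7B)
8..16  channels  (8B, 8-aligned)
16..17  depth  (1B, 1-aligned)
17..20  -- padding (3B)
20..24  pitch  (4B, 4-aligned)
24..26  format  (2B, 2-aligned)
26..28  -- padding (2B)
28..32  stride  (4B, 4-aligned)
32..40  mip_level  (8B, 8-aligned)
40..64  layer  (24B, 8-aligned)
64..72  width  (8B, 8-aligned)
sizeof = 72, alignof = 8
array of 7: 7 × 72 = 504

504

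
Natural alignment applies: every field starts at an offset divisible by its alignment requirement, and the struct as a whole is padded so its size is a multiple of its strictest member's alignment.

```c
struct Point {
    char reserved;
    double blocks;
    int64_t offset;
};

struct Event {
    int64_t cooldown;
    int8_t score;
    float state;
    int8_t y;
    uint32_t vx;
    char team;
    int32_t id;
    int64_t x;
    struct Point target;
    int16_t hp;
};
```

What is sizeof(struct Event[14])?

1008

Point: @0: reserved [1B, align 1] → 1; +7 pad (align 8); @8: blocks [8B, align 8] → 16; @16: offset [8B, align 8] → 24; size 24, align 8
@0: cooldown [8B, align 8] → 8
@8: score [1B, align 1] → 9
+3 pad (align 4)
@12: state [4B, align 4] → 16
@16: y [1B, align 1] → 17
+3 pad (align 4)
@20: vx [4B, align 4] → 24
@24: team [1B, align 1] → 25
+3 pad (align 4)
@28: id [4B, align 4] → 32
@32: x [8B, align 8] → 40
@40: target [24B, align 8] → 64
@64: hp [2B, align 2] → 66
+6 tail pad (align 8)
size 72, align 8
array of 14: 14 × 72 = 1008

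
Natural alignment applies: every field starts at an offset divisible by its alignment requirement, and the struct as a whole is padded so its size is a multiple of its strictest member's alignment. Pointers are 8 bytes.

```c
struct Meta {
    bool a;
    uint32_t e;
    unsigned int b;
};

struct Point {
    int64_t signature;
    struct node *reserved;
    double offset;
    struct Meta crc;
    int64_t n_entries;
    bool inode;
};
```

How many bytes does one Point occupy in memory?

56

Meta: 0..1  a  (1B, 1-aligned); 1..4  -- padding (3B); 4..8  e  (4B, 4-aligned); 8..12  b  (4B, 4-aligned); sizeof = 12, alignof = 4
0..8  signature  (8B, 8-aligned)
8..16  reserved  (8B, 8-aligned)
16..24  offset  (8B, 8-aligned)
24..36  crc  (12B, 4-aligned)
36..40  -- padding (4B)
40..48  n_entries  (8B, 8-aligned)
48..49  inode  (1B, 1-aligned)
49..56  -- tail padding (7B)
sizeof = 56, alignof = 8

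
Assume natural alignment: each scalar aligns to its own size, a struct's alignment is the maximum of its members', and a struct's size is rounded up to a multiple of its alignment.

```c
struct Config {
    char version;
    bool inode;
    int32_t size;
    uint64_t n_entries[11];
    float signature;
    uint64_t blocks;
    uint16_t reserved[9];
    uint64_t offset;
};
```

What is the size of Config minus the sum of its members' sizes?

version at 0 (size 1, align 1) → ends 1
inode at 1 (size 1, align 1) → ends 2
pad 2 to align 4 for size
size at 4 (size 4, align 4) → ends 8
n_entries at 8 (size 88, align 8) → ends 96
signature at 96 (size 4, align 4) → ends 100
pad 4 to align 8 for blocks
blocks at 104 (size 8, align 8) → ends 112
reserved at 112 (size 18, align 2) → ends 130
pad 6 to align 8 for offset
offset at 136 (size 8, align 8) → ends 144
total 144 bytes, alignment 8
data bytes 132, size 144 → padding 12

12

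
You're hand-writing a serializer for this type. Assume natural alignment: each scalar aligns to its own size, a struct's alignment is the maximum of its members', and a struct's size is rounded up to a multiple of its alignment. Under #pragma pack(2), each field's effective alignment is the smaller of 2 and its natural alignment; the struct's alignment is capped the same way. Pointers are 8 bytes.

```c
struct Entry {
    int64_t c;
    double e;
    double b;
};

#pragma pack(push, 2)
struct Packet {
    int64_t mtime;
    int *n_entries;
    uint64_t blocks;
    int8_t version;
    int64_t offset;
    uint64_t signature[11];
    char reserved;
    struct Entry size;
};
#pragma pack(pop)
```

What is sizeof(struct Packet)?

148 bytes

Entry: @0: c [8B, align 8] → 8; @8: e [8B, align 8] → 16; @16: b [8B, align 8] → 24; size 24, align 8
@0: mtime [8B, align 2] → 8
@8: n_entries [8B, align 2] → 16
@16: blocks [8B, align 2] → 24
@24: version [1B, align 1] → 25
+1 pad (align 2)
@26: offset [8B, align 2] → 34
@34: signature [88B, align 2] → 122
@122: reserved [1B, align 1] → 123
+1 pad (align 2)
@124: size [24B, align 2] → 148
size 148, align 2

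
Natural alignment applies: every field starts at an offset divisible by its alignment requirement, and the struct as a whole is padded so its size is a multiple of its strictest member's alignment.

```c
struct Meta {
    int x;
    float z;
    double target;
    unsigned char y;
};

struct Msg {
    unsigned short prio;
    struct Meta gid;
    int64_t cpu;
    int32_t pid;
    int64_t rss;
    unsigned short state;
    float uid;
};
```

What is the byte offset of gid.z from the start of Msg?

Meta: x at 0 (size 4, align 4) → ends 4; z at 4 (size 4, align 4) → ends 8; target at 8 (size 8, align 8) → ends 16; y at 16 (size 1, align 1) → ends 17; tail pad 7 to reach multiple of 8; total 24 bytes, alignment 8
prio at 0 (size 2, align 2) → ends 2
pad 6 to align 8 for gid
gid at 8 (size 24, align 8) → ends 32
within Meta: z at 4
8 + 4 = 12

12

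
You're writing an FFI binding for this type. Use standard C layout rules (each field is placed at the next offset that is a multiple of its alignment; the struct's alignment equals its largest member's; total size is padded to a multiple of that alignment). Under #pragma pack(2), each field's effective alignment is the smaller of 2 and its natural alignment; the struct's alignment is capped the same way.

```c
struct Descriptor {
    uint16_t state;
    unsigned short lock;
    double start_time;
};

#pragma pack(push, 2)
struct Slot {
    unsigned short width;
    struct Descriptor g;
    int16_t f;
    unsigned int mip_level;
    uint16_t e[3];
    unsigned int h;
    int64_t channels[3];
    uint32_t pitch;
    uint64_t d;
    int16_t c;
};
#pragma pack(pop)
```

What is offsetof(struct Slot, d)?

62

Descriptor: @0: state [2B, align 2] → 2; @2: lock [2B, align 2] → 4; +4 pad (align 8); @8: start_time [8B, align 8] → 16; size 16, align 8
@0: width [2B, align 2] → 2
@2: g [16B, align 2] → 18
@18: f [2B, align 2] → 20
@20: mip_level [4B, align 2] → 24
@24: e [6B, align 2] → 30
@30: h [4B, align 2] → 34
@34: channels [24B, align 2] → 58
@58: pitch [4B, align 2] → 62
@62: d [8B, align 2] → 70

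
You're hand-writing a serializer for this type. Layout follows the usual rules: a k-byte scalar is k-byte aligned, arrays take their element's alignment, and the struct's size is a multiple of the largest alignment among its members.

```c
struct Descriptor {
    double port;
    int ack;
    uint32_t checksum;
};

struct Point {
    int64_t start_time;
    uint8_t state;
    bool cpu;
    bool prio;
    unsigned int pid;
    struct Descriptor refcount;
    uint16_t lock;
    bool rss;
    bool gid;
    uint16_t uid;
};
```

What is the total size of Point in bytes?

Descriptor: @0: port [8B, align 8] → 8; @8: ack [4B, align 4] → 12; @12: checksum [4B, align 4] → 16; size 16, align 8
@0: start_time [8B, align 8] → 8
@8: state [1B, align 1] → 9
@9: cpu [1B, align 1] → 10
@10: prio [1B, align 1] → 11
+1 pad (align 4)
@12: pid [4B, align 4] → 16
@16: refcount [16B, align 8] → 32
@32: lock [2B, align 2] → 34
@34: rss [1B, align 1] → 35
@35: gid [1B, align 1] → 36
@36: uid [2B, align 2] → 38
+2 tail pad (align 8)
size 40, align 8

40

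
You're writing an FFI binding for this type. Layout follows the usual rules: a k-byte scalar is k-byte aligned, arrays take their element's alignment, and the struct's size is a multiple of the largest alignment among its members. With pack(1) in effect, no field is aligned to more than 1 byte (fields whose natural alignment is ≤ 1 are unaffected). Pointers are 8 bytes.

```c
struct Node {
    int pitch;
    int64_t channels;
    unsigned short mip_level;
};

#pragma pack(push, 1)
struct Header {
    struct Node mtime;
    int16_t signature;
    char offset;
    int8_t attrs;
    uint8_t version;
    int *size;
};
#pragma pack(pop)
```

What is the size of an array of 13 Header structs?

481

Node: pitch at 0 (size 4, align 4) → ends 4; pad 4 to align 8 for channels; channels at 8 (size 8, align 8) → ends 16; mip_level at 16 (size 2, align 2) → ends 18; tail pad 6 to reach multiple of 8; total 24 bytes, alignment 8
mtime at 0 (size 24, align 1) → ends 24
signature at 24 (size 2, align 1) → ends 26
offset at 26 (size 1, align 1) → ends 27
attrs at 27 (size 1, align 1) → ends 28
version at 28 (size 1, align 1) → ends 29
size at 29 (size 8, align 1) → ends 37
total 37 bytes, alignment 1
array of 13: 13 × 37 = 481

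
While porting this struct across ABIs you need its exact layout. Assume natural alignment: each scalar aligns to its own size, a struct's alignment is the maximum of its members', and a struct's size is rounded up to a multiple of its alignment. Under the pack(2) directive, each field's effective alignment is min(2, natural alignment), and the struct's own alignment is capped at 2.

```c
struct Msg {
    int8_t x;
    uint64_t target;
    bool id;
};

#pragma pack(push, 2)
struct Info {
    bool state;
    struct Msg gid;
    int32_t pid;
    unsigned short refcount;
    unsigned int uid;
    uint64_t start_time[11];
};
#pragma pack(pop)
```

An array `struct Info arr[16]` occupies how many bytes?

1984

Msg: x at 0 (size 1, align 1) → ends 1; pad 7 to align 8 for target; target at 8 (size 8, align 8) → ends 16; id at 16 (size 1, align 1) → ends 17; tail pad 7 to reach multiple of 8; total 24 bytes, alignment 8
state at 0 (size 1, align 1) → ends 1
pad 1 to align 2 for gid
gid at 2 (size 24, align 2) → ends 26
pid at 26 (size 4, align 2) → ends 30
refcount at 30 (size 2, align 2) → ends 32
uid at 32 (size 4, align 2) → ends 36
start_time at 36 (size 88, align 2) → ends 124
total 124 bytes, alignment 2
array of 16: 16 × 124 = 1984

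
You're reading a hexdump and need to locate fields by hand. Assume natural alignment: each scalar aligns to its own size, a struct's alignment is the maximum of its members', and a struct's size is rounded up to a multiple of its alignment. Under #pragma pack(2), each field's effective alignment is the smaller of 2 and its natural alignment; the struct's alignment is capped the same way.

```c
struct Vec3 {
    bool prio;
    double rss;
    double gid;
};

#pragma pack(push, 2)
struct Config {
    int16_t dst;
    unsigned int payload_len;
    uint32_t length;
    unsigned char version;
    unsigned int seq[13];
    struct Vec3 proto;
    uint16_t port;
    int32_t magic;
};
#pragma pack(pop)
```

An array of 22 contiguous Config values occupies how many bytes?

Vec3: @0: prio [1B, align 1] → 1; +7 pad (align 8); @8: rss [8B, align 8] → 16; @16: gid [8B, align 8] → 24; size 24, align 8
@0: dst [2B, align 2] → 2
@2: payload_len [4B, align 2] → 6
@6: length [4B, align 2] → 10
@10: version [1B, align 1] → 11
+1 pad (align 2)
@12: seq [52B, align 2] → 64
@64: proto [24B, align 2] → 88
@88: port [2B, align 2] → 90
@90: magic [4B, align 2] → 94
size 94, align 2
array of 22: 22 × 94 = 2068

2068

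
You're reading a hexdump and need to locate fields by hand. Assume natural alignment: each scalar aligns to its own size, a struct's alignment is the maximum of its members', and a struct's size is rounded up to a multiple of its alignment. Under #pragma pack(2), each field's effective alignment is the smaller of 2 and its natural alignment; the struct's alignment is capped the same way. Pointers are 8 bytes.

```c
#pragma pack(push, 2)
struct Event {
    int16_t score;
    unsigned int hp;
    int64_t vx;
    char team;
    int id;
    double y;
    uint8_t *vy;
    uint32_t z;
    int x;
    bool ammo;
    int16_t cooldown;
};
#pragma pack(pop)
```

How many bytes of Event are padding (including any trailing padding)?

2

0..2  score  (2B, 2-aligned)
2..6  hp  (4B, 2-aligned)
6..14  vx  (8B, 2-aligned)
14..15  team  (1B, 1-aligned)
15..16  -- padding (1B)
16..20  id  (4B, 2-aligned)
20..28  y  (8B, 2-aligned)
28..36  vy  (8B, 2-aligned)
36..40  z  (4B, 2-aligned)
40..44  x  (4B, 2-aligned)
44..45  ammo  (1B, 1-aligned)
45..46  -- padding (1B)
46..48  cooldown  (2B, 2-aligned)
sizeof = 48, alignof = 2
data bytes 46, size 48 → padding 2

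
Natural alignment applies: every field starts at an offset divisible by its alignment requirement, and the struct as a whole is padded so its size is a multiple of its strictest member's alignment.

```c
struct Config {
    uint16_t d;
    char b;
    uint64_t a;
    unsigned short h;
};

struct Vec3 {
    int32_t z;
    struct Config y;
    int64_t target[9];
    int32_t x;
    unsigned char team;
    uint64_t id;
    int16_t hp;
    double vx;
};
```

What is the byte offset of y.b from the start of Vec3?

Config: d at 0 (size 2, align 2) → ends 2; b at 2 (size 1, align 1) → ends 3; pad 5 to align 8 for a; a at 8 (size 8, align 8) → ends 16; h at 16 (size 2, align 2) → ends 18; tail pad 6 to reach multiple of 8; total 24 bytes, alignment 8
z at 0 (size 4, align 4) → ends 4
pad 4 to align 8 for y
y at 8 (size 24, align 8) → ends 32
within Config: b at 2
8 + 2 = 10

10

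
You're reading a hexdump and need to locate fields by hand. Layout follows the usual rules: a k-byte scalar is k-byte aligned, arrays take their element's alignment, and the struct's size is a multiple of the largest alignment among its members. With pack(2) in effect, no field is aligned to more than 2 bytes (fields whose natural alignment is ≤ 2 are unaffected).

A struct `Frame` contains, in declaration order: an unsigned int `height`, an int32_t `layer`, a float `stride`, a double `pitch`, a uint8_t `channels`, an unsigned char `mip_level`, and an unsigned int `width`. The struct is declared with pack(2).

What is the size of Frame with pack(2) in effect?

26

0..4  height  (4B, 2-aligned)
4..8  layer  (4B, 2-aligned)
8..12  stride  (4B, 2-aligned)
12..20  pitch  (8B, 2-aligned)
20..21  channels  (1B, 1-aligned)
21..22  mip_level  (1B, 1-aligned)
22..26  width  (4B, 2-aligned)
sizeof = 26, alignof = 2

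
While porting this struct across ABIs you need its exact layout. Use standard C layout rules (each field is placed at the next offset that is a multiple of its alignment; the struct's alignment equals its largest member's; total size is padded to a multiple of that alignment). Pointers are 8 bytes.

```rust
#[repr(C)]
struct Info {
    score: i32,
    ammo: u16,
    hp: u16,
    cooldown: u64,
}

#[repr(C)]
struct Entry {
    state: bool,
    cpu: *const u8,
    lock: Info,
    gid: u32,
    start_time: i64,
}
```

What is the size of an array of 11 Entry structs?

528

Info: @0: score [4B, align 4] → 4; @4: ammo [2B, align 2] → 6; @6: hp [2B, align 2] → 8; @8: cooldown [8B, align 8] → 16; size 16, align 8
@0: state [1B, align 1] → 1
+7 pad (align 8)
@8: cpu [8B, align 8] → 16
@16: lock [16B, align 8] → 32
@32: gid [4B, align 4] → 36
+4 pad (align 8)
@40: start_time [8B, align 8] → 48
size 48, align 8
array of 11: 11 × 48 = 528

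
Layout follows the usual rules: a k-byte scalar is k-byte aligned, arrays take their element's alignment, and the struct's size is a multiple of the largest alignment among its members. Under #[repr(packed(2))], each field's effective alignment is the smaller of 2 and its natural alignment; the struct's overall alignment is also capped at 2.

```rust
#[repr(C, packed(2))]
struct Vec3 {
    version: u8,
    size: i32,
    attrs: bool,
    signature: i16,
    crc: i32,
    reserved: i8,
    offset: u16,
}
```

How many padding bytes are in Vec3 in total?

0..1  version  (1B, 1-aligned)
1..2  -- padding (1B)
2..6  size  (4B, 2-aligned)
6..7  attrs  (1B, 1-aligned)
7..8  -- padding (1B)
8..10  signature  (2B, 2-aligned)
10..14  crc  (4B, 2-aligned)
14..15  reserved  (1B, 1-aligned)
15..16  -- padding (1B)
16..18  offset  (2B, 2-aligned)
sizeof = 18, alignof = 2
data bytes 15, size 18 → padding 3

3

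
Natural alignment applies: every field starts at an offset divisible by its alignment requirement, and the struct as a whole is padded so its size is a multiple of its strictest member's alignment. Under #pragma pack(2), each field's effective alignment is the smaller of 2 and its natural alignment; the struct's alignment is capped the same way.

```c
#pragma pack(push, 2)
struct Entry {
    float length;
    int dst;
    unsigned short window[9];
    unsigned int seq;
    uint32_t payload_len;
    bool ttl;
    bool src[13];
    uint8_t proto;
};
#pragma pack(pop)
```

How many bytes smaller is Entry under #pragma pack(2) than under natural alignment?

2

natural layout:
  @0: length [4B, align 4] → 4
  @4: dst [4B, align 4] → 8
  @8: window [18B, align 2] → 26
  +2 pad (align 4)
  @28: seq [4B, align 4] → 32
  @32: payload_len [4B, align 4] → 36
  @36: ttl [1B, align 1] → 37
  @37: src [13B, align 1] → 50
  @50: proto [1B, align 1] → 51
  +1 tail pad (align 4)
  size 52, align 4
packed(2) layout:
  @0: length [4B, align 2] → 4
  @4: dst [4B, align 2] → 8
  @8: window [18B, align 2] → 26
  @26: seq [4B, align 2] → 30
  @30: payload_len [4B, align 2] → 34
  @34: ttl [1B, align 1] → 35
  @35: src [13B, align 1] → 48
  @48: proto [1B, align 1] → 49
  +1 tail pad (align 2)
  size 50, align 2
52 − 50 = 2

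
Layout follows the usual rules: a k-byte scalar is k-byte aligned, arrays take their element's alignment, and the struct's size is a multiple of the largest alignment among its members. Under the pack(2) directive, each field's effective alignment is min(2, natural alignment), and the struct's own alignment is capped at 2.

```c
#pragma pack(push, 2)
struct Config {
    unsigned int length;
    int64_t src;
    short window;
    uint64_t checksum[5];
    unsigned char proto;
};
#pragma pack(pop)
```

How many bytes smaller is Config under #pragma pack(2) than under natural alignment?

natural layout:
  @0: length [4B, align 4] → 4
  +4 pad (align 8)
  @8: src [8B, align 8] → 16
  @16: window [2B, align 2] → 18
  +6 pad (align 8)
  @24: checksum [40B, align 8] → 64
  @64: proto [1B, align 1] → 65
  +7 tail pad (align 8)
  size 72, align 8
packed(2) layout:
  @0: length [4B, align 2] → 4
  @4: src [8B, align 2] → 12
  @12: window [2B, align 2] → 14
  @14: checksum [40B, align 2] → 54
  @54: proto [1B, align 1] → 55
  +1 tail pad (align 2)
  size 56, align 2
72 − 56 = 16

16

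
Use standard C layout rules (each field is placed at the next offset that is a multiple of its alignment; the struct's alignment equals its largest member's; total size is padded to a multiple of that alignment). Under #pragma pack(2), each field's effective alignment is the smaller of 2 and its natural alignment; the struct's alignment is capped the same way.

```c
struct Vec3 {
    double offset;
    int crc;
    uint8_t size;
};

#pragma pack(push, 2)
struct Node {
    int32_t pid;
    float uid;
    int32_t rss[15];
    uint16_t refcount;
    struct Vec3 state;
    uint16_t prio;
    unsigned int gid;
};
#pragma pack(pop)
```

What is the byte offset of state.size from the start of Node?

Vec3: @0: offset [8B, align 8] → 8; @8: crc [4B, align 4] → 12; @12: size [1B, align 1] → 13; +3 tail pad (align 8); size 16, align 8
@0: pid [4B, align 2] → 4
@4: uid [4B, align 2] → 8
@8: rss [60B, align 2] → 68
@68: refcount [2B, align 2] → 70
@70: state [16B, align 2] → 86
within Vec3: size at 12
70 + 12 = 82

82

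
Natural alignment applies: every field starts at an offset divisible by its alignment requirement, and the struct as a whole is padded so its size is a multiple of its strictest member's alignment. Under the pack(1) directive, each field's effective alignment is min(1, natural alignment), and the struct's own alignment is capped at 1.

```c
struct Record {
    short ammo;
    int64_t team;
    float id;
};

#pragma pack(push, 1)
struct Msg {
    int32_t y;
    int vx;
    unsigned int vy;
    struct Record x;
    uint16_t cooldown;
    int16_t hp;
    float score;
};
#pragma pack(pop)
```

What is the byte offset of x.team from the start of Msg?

Record: 0..2  ammo  (2B, 2-aligned); 2..8  -- padding (6B); 8..16  team  (8B, 8-aligned); 16..20  id  (4B, 4-aligned); 20..24  -- tail padding (4B); sizeof = 24, alignof = 8
0..4  y  (4B, 1-aligned)
4..8  vx  (4B, 1-aligned)
8..12  vy  (4B, 1-aligned)
12..36  x  (24B, 1-aligned)
within Record: team at 8
12 + 8 = 20

20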